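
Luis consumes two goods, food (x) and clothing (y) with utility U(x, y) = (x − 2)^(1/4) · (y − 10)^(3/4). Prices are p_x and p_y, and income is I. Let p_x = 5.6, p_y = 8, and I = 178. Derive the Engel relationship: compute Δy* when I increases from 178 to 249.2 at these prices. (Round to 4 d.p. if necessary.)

Discretionary income = 178 − 2·5.6 − 10·8 = 86.8; y* = 10 + 0.75·86.8/8 = 18.1375.
At I' = 249.2: y* = 24.8125. Change: 24.8125 − 18.1375 = 6.675.

Δy* = 6.675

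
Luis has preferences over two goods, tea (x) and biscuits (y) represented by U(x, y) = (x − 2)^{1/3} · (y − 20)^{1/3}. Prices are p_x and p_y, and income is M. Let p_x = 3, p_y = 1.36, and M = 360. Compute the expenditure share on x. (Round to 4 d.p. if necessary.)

MRS = (y−20)/(x−2). Tangency with p_x/p_y gives y−20 = (p_x/p_y)·(x−2).
After buying the subsistence bundle (2, 20), a share 0.5 of the remaining income goes to x: x* = 2 + 0.5·(M − 2p_x − 20p_y)/p_x.
Discretionary income = 360 − 2·3 − 20·1.36 = 326.8; x* = 2 + 0.5·326.8/3 = 56.4667; y* = 20 + 0.5·326.8/1.36 = 140.1471.
Expenditure on x: 3·56.4667 = 169.4; share = 0.4706.

share on x = 0.4706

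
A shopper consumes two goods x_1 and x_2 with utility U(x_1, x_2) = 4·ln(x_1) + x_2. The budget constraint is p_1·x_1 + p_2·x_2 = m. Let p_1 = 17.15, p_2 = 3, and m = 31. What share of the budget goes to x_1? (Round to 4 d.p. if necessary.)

share on x_1 = 0.3871

Set MRS = p_1/p_2: (4/x_1)/1 = p_1/p_2.
So x_1*(p_1,p_2) = 4·p_2/p_1, independent of income; and x_2* = (m − 4·p_2)/p_2.
At the given prices: x_1* = 4·3/17.15 = 0.6997, and x_2* = 6.3333.
Expenditure on x_1: 17.15·0.6997 = 12; share = 0.3871.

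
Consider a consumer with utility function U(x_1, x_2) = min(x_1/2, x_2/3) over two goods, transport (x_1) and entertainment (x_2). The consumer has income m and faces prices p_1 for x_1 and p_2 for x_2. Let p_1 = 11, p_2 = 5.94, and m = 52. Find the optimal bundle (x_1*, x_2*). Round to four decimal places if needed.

x_1* = 2.6118, x_2* = 3.9176

Leontief preferences: the optimum is at the kink where x_1/2 = x_2/3, i.e. x_2 = (3/2)·x_1.
Budget: p_1·x_1 + p_2·(3/2)·x_1 = m, so (2·p_1 + 3·p_2)·x_1 = 2·m.
Demand: x_1*(p_1,p_2,m) = 2·m/(2·p_1 + 3·p_2), x_2* = 3·m/(2·p_1 + 3·p_2).
Here 2·11 + 3·5.94 = 39.82, giving x_1* = 2.6118 and x_2* = 3.9176.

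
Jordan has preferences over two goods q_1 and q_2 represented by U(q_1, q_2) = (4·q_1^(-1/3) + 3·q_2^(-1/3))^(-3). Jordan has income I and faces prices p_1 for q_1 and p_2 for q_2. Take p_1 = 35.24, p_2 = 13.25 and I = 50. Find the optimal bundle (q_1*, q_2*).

With the ratio pinned down, the budget gives q_1* = I/(p_1 + p_2·(q_2/q_1)) and q_2* = (q_2/q_1)·q_1*.
Numerically q_2/q_1 = 1.67846, so q_1* = 50/(35.24 + 13.25·1.67846) = 0.8699 and q_2* = 1.67846·0.8699 = 1.46.

q_1* = 0.8699, q_2* = 1.46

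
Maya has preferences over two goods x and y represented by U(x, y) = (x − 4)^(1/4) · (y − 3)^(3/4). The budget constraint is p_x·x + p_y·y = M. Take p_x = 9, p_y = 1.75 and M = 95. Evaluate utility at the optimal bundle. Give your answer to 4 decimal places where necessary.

This is Cobb-Douglas in (x−4, y−3): tangency gives 0.25·p_y·(y−3) = 0.75·p_x·(x−4).
Substituting into the budget: x* = 4 + 0.25·(M − 4·p_x − 3·p_y)/p_x, and y* = 3 + 0.75·(…)/p_y.
Discretionary income = 95 − 4·9 − 3·1.75 = 53.75; x* = 4 + 0.25·53.75/9 = 5.4931; y* = 3 + 0.75·53.75/1.75 = 26.0357.
Utility at the optimum: U(5.4931, 26.0357) = 11.6231.

V = 11.6231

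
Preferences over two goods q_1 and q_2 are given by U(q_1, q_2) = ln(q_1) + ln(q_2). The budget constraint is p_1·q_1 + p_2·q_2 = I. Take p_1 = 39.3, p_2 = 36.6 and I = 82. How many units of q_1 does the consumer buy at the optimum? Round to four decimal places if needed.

q_1* = 1.0433

Tangency: MRS = q_2/q_1 = p_1/p_2.
Rearranging, p_2·q_2 = p_1·q_1. Substituting into the budget gives p_1·q_1·(1 + 1) = I.
Demand: q_1*(p_1,p_2,I) = 0.5·I/p_1 and q_2* = 0.5·I/p_2.
At p_1=39.3, p_2=36.6, I=82: q_1* = 0.5·82/39.3 = 1.0433.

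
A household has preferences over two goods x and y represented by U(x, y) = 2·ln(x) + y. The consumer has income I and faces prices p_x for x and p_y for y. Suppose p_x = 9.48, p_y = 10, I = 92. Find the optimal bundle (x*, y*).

Set MRS = p_x/p_y: (2/x)/1 = p_x/p_y.
So x*(p_x,p_y) = 2·p_y/p_x, independent of income; and y* = (I − 2·p_y)/p_y.
At the given prices: x* = 2·10/9.48 = 2.1097, and y* = 7.2.

x* = 2.1097, y* = 7.2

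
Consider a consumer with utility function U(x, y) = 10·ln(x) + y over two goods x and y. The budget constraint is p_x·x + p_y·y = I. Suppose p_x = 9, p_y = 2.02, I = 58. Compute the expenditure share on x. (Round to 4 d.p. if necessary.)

share on x = 0.3483

So x*(p_x,p_y) = 10·p_y/p_x, independent of income; and y* = (I − 10·p_y)/p_y.
At the given prices: x* = 10·2.02/9 = 2.2444, and y* = 18.7129.
Expenditure on x: 9·2.2444 = 20.2; share = 0.3483.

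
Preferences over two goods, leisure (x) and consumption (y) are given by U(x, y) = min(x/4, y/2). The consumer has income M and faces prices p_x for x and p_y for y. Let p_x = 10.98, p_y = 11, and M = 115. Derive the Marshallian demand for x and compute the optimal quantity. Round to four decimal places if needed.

x* = 6.9782

Leontief preferences: the optimum is at the kink where x/4 = y/2, i.e. y = (1/2)·x.
Budget: p_x·x + p_y·(1/2)·x = M, so (4·p_x + 2·p_y)·x = 4·M.
Demand: x*(p_x,p_y,M) = 4·M/(4·p_x + 2·p_y), y* = 2·M/(4·p_x + 2·p_y).
Here 4·10.98 + 2·11 = 65.92, giving x* = 6.9782.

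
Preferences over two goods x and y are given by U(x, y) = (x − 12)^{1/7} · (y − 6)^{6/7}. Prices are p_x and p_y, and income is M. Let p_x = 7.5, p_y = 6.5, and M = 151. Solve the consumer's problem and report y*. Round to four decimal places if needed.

Let x' = x−12, y' = y−6. MRS = (1/6)·y'/x' = p_x/p_y.
Substituting into the budget: x* = 12 + 1/7·(M − 12·p_x − 6·p_y)/p_x, and y* = 6 + 6/7·(…)/p_y.
Discretionary income = 151 − 12·7.5 − 6·6.5 = 22; y* = 6 + 6/7·22/6.5 = 8.9011.

y* = 8.9011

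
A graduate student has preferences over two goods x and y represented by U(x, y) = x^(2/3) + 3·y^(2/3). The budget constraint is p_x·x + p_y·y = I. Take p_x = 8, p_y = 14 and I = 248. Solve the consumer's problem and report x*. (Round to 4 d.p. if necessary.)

From the CES first-order condition, (1/3)·(y/x)^(1/3) = p_x/p_y.
Hence y/x = (3·p_x/p_y)^(1/(1/3)), i.e. raised to the 3 power.
Substitute y = (y/x)·x into the budget: x* = I/(p_x + p_y·(y/x)).
Numerically y/x = 5.037901, so x* = 248/(8 + 14·5.037901) = 3.158.

x* = 3.158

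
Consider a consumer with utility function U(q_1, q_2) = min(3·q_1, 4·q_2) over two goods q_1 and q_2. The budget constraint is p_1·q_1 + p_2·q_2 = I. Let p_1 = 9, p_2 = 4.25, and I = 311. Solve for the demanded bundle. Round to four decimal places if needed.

With perfect complements, no substitution: consume in ratio q_1:q_2 = 4:3.
Budget: p_1·q_1 + p_2·(3/4)·q_1 = I, so (4·p_1 + 3·p_2)·q_1 = 4·I.
Demand: q_1*(p_1,p_2,I) = 4·I/(4·p_1 + 3·p_2), q_2* = 3·I/(4·p_1 + 3·p_2).
Here 4·9 + 3·4.25 = 48.75, giving q_1* = 25.5179 and q_2* = 19.1385.

q_1* = 25.5179, q_2* = 19.1385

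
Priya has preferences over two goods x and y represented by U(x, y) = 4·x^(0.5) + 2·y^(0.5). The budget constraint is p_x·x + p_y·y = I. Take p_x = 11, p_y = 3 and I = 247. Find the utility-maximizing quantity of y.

y* = 39.3768

From the CES first-order condition, 2·(y/x)^(0.5) = p_x/p_y.
Hence y/x = ((1/2)·p_x/p_y)^(1/(0.5)), i.e. raised to the 2 power.
Substitute y = (y/x)·x into the budget: x* = I/(p_x + p_y·(y/x)).
Numerically y/x = 3.361111, so x* = 247/(11 + 3·3.361111) = 11.7154 and y* = 3.361111·11.7154 = 39.3768.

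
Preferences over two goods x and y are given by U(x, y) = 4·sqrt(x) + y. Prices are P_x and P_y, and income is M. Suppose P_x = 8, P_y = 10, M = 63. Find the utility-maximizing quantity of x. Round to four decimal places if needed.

x* = 6.25

MU_x = 2/√x, MU_y = 1. Tangency: 2/√x = P_x/P_y.
Solve: √x = 2·P_y/P_x, so x*(P_x,P_y) = (2·P_y/P_x)², and y* = (M − P_x·x*)/P_y.
Plugging in: x* = (2·10/8)² = 6.25.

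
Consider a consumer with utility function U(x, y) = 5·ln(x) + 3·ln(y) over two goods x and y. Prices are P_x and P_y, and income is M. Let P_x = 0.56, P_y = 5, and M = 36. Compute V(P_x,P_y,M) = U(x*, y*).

At P_x=0.56, P_y=5, M=36: x* = 0.625·36/0.56 = 40.1786, y* = 2.7.
Utility at the optimum: U(40.1786, 2.7) = 21.4464.

V = 21.4464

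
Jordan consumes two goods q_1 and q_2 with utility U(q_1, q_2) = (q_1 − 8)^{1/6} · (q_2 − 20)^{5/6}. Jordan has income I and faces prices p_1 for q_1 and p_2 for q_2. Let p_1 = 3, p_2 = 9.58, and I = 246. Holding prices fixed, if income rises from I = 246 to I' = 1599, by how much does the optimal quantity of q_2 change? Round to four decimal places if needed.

Δq_2* = 117.6931

Let q_1' = q_1−8, q_2' = q_2−20. MRS = (1/5)·q_2'/q_1' = p_1/p_2.
After buying the subsistence bundle (8, 20), a share 1/6 of the remaining income goes to q_1: q_1* = 8 + 1/6·(I − 8p_1 − 20p_2)/p_1.
Discretionary income = 246 − 8·3 − 20·9.58 = 30.4; q_2* = 20 + 5/6·30.4/9.58 = 22.6444.
At I' = 1599: q_2* = 140.3375. Change: 140.3375 − 22.6444 = 117.6931.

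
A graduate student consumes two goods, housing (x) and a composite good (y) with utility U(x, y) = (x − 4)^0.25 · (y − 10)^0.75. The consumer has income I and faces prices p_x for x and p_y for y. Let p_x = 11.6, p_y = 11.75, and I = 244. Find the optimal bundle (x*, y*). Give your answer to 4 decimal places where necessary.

MRS = (1/3)·(y−10)/(x−4). Tangency with p_x/p_y gives y−10 = 3·(p_x/p_y)·(x−4).
Substituting into the budget: x* = 4 + 0.25·(I − 4·p_x − 10·p_y)/p_x, and y* = 10 + 0.75·(…)/p_y.
Discretionary income = 244 − 4·11.6 − 10·11.75 = 80.1; x* = 4 + 0.25·80.1/11.6 = 5.7263; y* = 10 + 0.75·80.1/11.75 = 15.1128.

x* = 5.7263, y* = 15.1128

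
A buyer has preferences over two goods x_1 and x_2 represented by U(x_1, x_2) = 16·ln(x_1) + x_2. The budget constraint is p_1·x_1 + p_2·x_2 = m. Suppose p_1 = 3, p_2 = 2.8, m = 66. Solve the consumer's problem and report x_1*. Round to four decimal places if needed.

Set MRS = p_1/p_2: (16/x_1)/1 = p_1/p_2.
So x_1*(p_1,p_2) = 16·p_2/p_1, independent of income; and x_2* = (m − 16·p_2)/p_2.
At the given prices: x_1* = 16·2.8/3 = 14.9333.

x_1* = 14.9333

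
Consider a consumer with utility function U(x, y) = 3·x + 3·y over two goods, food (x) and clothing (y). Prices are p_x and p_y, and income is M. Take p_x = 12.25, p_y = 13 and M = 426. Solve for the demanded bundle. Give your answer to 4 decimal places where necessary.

x* = 34.7755, y* = 0

Linear utility — the consumer picks whichever good has higher MU/price: 3/12.25 = 0.2449 vs 3/13 = 0.2308.
x gives more utility per dollar, so spend all income on x: x* = M/p_x, y* = 0.
Numerically: x* = 34.7755, y* = 0.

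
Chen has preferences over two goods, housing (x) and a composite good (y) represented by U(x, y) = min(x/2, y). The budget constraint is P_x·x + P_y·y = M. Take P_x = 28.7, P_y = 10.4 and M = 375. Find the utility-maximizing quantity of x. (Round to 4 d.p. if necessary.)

x* = 11.0619

Here 2·28.7 + 10.4 = 67.8, giving x* = 11.0619.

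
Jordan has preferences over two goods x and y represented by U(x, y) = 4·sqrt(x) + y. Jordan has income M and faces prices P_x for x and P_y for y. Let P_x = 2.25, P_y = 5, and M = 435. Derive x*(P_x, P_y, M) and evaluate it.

x* = 19.7531

MU_x = 2/√x, MU_y = 1. Tangency: 2/√x = P_x/P_y.
Thus x* = (2·P_y/P_x)² — independent of M — with the rest of income spent on y.
Plugging in: x* = (2·5/2.25)² = 19.7531.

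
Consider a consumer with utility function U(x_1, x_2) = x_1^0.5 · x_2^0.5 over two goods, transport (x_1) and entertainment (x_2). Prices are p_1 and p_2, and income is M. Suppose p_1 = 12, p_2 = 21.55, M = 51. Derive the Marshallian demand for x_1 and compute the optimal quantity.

The MRS is x_2/x_1. Set MRS = p_1/p_2.
Rearranging, p_2·x_2 = p_1·x_1. Substituting into the budget gives p_1·x_1·(1 + 1) = M.
Demand: x_1*(p_1,p_2,M) = 0.5·M/p_1 and x_2* = 0.5·M/p_2.
At p_1=12, p_2=21.55, M=51: x_1* = 0.5·51/12 = 2.125.

x_1* = 2.125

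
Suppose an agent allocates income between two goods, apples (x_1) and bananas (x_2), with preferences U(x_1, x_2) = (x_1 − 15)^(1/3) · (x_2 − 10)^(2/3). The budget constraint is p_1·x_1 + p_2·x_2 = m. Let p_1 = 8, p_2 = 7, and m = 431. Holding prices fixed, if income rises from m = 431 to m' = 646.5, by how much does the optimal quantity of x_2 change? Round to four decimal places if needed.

MRS = (1/2)·(x_2−10)/(x_1−15). Tangency with p_1/p_2 gives x_2−10 = 2·(p_1/p_2)·(x_1−15).
After buying the subsistence bundle (15, 10), a share 1/3 of the remaining income goes to x_1: x_1* = 15 + 1/3·(m − 15p_1 − 10p_2)/p_1.
Discretionary income = 431 − 15·8 − 10·7 = 241; x_2* = 10 + 2/3·241/7 = 32.9524.
At m' = 646.5: x_2* = 53.4762. Change: 53.4762 − 32.9524 = 20.5238.

Δx_2* = 20.5238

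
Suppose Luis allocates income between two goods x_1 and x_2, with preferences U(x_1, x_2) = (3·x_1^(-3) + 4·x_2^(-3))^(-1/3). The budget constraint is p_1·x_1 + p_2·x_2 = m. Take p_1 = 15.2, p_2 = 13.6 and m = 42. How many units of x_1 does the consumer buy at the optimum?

From the CES first-order condition, (3/4)·(x_2/x_1)^(4) = p_1/p_2.
Hence x_2/x_1 = ((4/3)·p_1/p_2)^(1/(4)), i.e. raised to the 0.25 power.
Substitute x_2 = (x_2/x_1)·x_1 into the budget: x_1* = m/(p_1 + p_2·(x_2/x_1)).
Numerically x_2/x_1 = 1.104869, so x_1* = 42/(15.2 + 13.6·1.104869) = 1.3895.

x_1* = 1.3895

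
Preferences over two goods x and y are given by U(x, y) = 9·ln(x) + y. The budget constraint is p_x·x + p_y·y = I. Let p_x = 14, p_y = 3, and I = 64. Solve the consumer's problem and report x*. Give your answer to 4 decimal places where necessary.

Set MRS = p_x/p_y: (9/x)/1 = p_x/p_y.
So x*(p_x,p_y) = 9·p_y/p_x, independent of income; and y* = (I − 9·p_y)/p_y.
At the given prices: x* = 9·3/14 = 1.9286.

x* = 1.9286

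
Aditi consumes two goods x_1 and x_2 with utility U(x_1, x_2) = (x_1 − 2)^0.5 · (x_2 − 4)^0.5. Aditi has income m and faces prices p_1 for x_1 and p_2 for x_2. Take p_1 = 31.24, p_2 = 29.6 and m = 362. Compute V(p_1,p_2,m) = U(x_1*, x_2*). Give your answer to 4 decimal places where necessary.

V = 2.9781

MRS = (x_2−4)/(x_1−2). Tangency with p_1/p_2 gives x_2−4 = (p_1/p_2)·(x_1−2).
Substituting into the budget: x_1* = 2 + 0.5·(m − 2·p_1 − 4·p_2)/p_1, and x_2* = 4 + 0.5·(…)/p_2.
Discretionary income = 362 − 2·31.24 − 4·29.6 = 181.12; x_1* = 2 + 0.5·181.12/31.24 = 4.8988; x_2* = 4 + 0.5·181.12/29.6 = 7.0595.
Utility at the optimum: U(4.8988, 7.0595) = 2.9781.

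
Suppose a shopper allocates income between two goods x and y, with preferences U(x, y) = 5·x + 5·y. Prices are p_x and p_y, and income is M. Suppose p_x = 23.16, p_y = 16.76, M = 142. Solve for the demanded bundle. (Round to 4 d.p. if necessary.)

x* = 0, y* = 8.4726

y gives more utility per dollar, so spend all income on y: y* = M/p_y, x* = 0.
Numerically: x* = 0, y* = 8.4726.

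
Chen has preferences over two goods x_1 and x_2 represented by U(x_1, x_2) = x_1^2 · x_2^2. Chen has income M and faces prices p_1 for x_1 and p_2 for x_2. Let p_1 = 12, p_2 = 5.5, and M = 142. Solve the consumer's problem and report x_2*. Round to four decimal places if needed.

MU_x_1/MU_x_2 = (2·x_2)/(2·x_1); tangency sets this equal to p_1/p_2.
Rearranging, p_2·x_2 = p_1·x_1. Substituting into the budget gives p_1·x_1·(1 + 1) = M.
Demand: x_1*(p_1,p_2,M) = 0.5·M/p_1 and x_2* = 0.5·M/p_2.
At p_1=12, p_2=5.5, M=142: x_2* = 0.5·142/5.5 = 12.9091.

x_2* = 12.9091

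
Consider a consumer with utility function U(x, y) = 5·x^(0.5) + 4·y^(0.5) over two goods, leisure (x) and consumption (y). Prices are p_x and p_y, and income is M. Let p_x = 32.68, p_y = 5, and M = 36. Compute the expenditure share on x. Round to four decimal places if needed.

From the CES first-order condition, (5/4)·(y/x)^(0.5) = p_x/p_y.
Solve for the ratio: y/x = [(4/5)·p_x/p_y]^(2).
With the ratio pinned down, the budget gives x* = M/(p_x + p_y·(y/x)) and y* = (y/x)·x*.
Numerically y/x = 27.340349, so x* = 36/(32.68 + 5·27.340349) = 0.2125 and y* = 27.340349·0.2125 = 5.8109.
Expenditure on x: 32.68·0.2125 = 6.9457; share = 0.1929.

share on x = 0.1929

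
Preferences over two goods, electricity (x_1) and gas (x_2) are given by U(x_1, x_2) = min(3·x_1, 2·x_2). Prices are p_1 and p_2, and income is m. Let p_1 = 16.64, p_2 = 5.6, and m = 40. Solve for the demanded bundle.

With perfect complements, no substitution: consume in ratio x_1:x_2 = 2:3.
Budget: p_1·x_1 + p_2·(3/2)·x_1 = m, so (2·p_1 + 3·p_2)·x_1 = 2·m.
Demand: x_1*(p_1,p_2,m) = 2·m/(2·p_1 + 3·p_2), x_2* = 3·m/(2·p_1 + 3·p_2).
Here 2·16.64 + 3·5.6 = 50.08, giving x_1* = 1.5974 and x_2* = 2.3962.

x_1* = 1.5974, x_2* = 2.3962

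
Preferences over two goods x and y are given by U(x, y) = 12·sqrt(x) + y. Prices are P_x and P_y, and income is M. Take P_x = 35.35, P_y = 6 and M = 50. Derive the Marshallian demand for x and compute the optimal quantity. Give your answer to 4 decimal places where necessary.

Utility is quasi-linear in y; the FOC for x is 6/√x = P_x/P_y.
Thus x* = (6·P_y/P_x)² — independent of M — with the rest of income spent on y.
Plugging in: x* = (6·6/35.35)² = 1.0371.

x* = 1.0371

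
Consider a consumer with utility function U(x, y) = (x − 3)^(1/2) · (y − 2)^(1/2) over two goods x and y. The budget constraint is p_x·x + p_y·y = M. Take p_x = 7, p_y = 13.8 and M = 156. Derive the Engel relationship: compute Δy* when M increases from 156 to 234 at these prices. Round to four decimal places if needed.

MRS = (y−2)/(x−3). Tangency with p_x/p_y gives y−2 = (p_x/p_y)·(x−3).
Substituting into the budget: x* = 3 + 0.5·(M − 3·p_x − 2·p_y)/p_x, and y* = 2 + 0.5·(…)/p_y.
Discretionary income = 156 − 3·7 − 2·13.8 = 107.4; y* = 2 + 0.5·107.4/13.8 = 5.8913.
At M' = 234: y* = 8.7174. Change: 8.7174 − 5.8913 = 2.8261.

Δy* = 2.8261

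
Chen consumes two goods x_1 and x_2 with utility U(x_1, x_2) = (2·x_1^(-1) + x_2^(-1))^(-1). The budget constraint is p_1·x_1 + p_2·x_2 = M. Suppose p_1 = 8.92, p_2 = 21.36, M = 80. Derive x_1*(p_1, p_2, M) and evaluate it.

x_1* = 4.2826

From the CES first-order condition, 2·(x_2/x_1)^(2) = p_1/p_2.
Hence x_2/x_1 = ((1/2)·p_1/p_2)^(1/(2)), i.e. raised to the 0.5 power.
Substitute x_2 = (x_2/x_1)·x_1 into the budget: x_1* = M/(p_1 + p_2·(x_2/x_1)).
Numerically x_2/x_1 = 0.456948, so x_1* = 80/(8.92 + 21.36·0.456948) = 4.2826.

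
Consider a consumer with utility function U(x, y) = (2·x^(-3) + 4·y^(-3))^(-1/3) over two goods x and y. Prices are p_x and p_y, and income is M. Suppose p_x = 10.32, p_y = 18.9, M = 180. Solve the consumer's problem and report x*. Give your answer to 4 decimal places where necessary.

From the CES first-order condition, (1/2)·(y/x)^(4) = p_x/p_y.
Solve for the ratio: y/x = [2·p_x/p_y]^(0.25).
With the ratio pinned down, the budget gives x* = M/(p_x + p_y·(y/x)) and y* = (y/x)·x*.
Numerically y/x = 1.022261, so x* = 180/(10.32 + 18.9·1.022261) = 6.0727.

x* = 6.0727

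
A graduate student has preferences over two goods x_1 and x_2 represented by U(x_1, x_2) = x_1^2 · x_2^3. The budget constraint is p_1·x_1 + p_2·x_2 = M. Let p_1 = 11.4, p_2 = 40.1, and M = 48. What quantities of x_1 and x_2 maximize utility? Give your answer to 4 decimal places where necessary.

x_1* = 1.6842, x_2* = 0.7182

Demand: x_1*(p_1,p_2,M) = 0.4·M/p_1 and x_2* = 0.6·M/p_2.
At p_1=11.4, p_2=40.1, M=48: x_1* = 0.4·48/11.4 = 1.6842, x_2* = 0.7182.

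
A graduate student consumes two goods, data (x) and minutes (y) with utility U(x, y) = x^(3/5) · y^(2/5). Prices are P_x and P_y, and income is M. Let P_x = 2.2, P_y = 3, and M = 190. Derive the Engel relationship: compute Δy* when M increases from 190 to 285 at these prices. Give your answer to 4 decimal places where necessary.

Tangency: MRS = (3/2)·y/x = P_x/P_y.
Rearranging, P_y·y = (2/3)·P_x·x. Substituting into the budget gives P_x·x·(1 + (2/3)) = M.
Demand: x*(P_x,P_y,M) = 0.6·M/P_x and y* = 0.4·M/P_y.
At P_x=2.2, P_y=3, M=190: y* = 0.4·190/3 = 25.3333.
At M' = 285: y* = 38. Change: 38 − 25.3333 = 12.6667.

Δy* = 12.6667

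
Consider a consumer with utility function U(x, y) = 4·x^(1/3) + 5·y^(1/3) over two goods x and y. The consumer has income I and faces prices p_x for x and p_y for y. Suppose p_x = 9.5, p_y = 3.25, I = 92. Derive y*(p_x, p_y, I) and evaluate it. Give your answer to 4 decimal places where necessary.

y* = 19.9558

MU_x ∝ 4·x^(-2/3), MU_y ∝ 5·y^(-2/3), so MRS = (4/5)·(y/x)^(2/3) = p_x/p_y.
Solve for the ratio: y/x = [(5/4)·p_x/p_y]^(1.5).
Substitute y = (y/x)·x into the budget: x* = I/(p_x + p_y·(y/x)).
Numerically y/x = 6.98434, so x* = 92/(9.5 + 3.25·6.98434) = 2.8572 and y* = 6.98434·2.8572 = 19.9558.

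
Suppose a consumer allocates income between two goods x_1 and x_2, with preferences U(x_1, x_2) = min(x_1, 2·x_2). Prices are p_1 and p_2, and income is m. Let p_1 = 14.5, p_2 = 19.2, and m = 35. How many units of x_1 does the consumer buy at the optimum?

x_1* = 1.4523

Demand: x_1*(p_1,p_2,m) = 2·m/(2·p_1 + p_2), x_2* = m/(2·p_1 + p_2).
Here 2·14.5 + 19.2 = 48.2, giving x_1* = 1.4523.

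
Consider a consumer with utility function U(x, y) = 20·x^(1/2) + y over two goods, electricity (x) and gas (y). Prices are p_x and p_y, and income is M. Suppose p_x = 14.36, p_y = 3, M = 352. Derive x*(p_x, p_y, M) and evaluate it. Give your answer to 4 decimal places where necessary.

MU_x = 10/√x, MU_y = 1. Tangency: 10/√x = p_x/p_y.
Solve: √x = 10·p_y/p_x, so x*(p_x,p_y) = (10·p_y/p_x)², and y* = (M − p_x·x*)/p_y.
Plugging in: x* = (10·3/14.36)² = 4.3645.

x* = 4.3645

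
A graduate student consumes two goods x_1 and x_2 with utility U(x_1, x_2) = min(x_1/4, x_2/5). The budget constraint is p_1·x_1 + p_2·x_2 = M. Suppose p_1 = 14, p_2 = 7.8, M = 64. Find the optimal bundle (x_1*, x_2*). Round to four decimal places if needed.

With perfect complements, no substitution: consume in ratio x_1:x_2 = 4:5.
Budget: p_1·x_1 + p_2·(5/4)·x_1 = M, so (4·p_1 + 5·p_2)·x_1 = 4·M.
Demand: x_1*(p_1,p_2,M) = 4·M/(4·p_1 + 5·p_2), x_2* = 5·M/(4·p_1 + 5·p_2).
Here 4·14 + 5·7.8 = 95, giving x_1* = 2.6947 and x_2* = 3.3684.

x_1* = 2.6947, x_2* = 3.3684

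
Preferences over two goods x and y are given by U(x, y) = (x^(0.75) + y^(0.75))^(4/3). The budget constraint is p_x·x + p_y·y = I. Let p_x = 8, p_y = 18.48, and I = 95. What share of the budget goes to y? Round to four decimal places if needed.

Numerically y/x = 0.03512, so x* = 95/(8 + 18.48·0.03512) = 10.9839 and y* = 0.03512·10.9839 = 0.3858.
Expenditure on y: 18.48·0.3858 = 7.1287; share = 0.075.

share on y = 0.075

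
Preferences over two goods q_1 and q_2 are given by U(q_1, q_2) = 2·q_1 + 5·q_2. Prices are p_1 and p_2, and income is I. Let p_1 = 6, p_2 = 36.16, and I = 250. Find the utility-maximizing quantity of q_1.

Linear utility — the consumer picks whichever good has higher MU/price: 2/6 = 0.3333 vs 5/36.16 = 0.1383.
q_1 gives more utility per dollar, so spend all income on q_1: q_1* = I/p_1, q_2* = 0.
Numerically: q_1* = 41.6667, q_2* = 0.

q_1* = 41.6667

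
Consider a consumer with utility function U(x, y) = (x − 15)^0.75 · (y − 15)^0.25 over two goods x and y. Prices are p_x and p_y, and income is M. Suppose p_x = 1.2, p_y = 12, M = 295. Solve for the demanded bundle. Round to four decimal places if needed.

This is Cobb-Douglas in (x−15, y−15): tangency gives 0.75·p_y·(y−15) = 0.25·p_x·(x−15).
After buying the subsistence bundle (15, 15), a share 0.75 of the remaining income goes to x: x* = 15 + 0.75·(M − 15p_x − 15p_y)/p_x.
Discretionary income = 295 − 15·1.2 − 15·12 = 97; x* = 15 + 0.75·97/1.2 = 75.625; y* = 15 + 0.25·97/12 = 17.0208.

x* = 75.625, y* = 17.0208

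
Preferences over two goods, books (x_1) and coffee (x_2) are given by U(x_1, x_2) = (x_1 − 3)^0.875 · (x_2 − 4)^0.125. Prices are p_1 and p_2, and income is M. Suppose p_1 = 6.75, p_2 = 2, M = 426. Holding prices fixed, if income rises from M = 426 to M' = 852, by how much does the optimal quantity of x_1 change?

Let x_1' = x_1−3, x_2' = x_2−4. MRS = 7·x_2'/x_1' = p_1/p_2.
Substituting into the budget: x_1* = 3 + 0.875·(M − 3·p_1 − 4·p_2)/p_1, and x_2* = 4 + 0.125·(…)/p_2.
Discretionary income = 426 − 3·6.75 − 4·2 = 397.75; x_1* = 3 + 0.875·397.75/6.75 = 54.5602.
At M' = 852: x_1* = 109.7824. Change: 109.7824 − 54.5602 = 55.2222.

Δx_1* = 55.2222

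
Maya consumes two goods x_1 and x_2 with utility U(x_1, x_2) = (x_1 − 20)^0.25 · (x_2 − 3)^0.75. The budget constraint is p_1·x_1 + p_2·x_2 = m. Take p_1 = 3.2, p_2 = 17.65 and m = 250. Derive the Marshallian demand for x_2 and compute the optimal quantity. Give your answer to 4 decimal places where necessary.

Let x_1' = x_1−20, x_2' = x_2−3. MRS = (1/3)·x_2'/x_1' = p_1/p_2.
After buying the subsistence bundle (20, 3), a share 0.25 of the remaining income goes to x_1: x_1* = 20 + 0.25·(m − 20p_1 − 3p_2)/p_1.
Discretionary income = 250 − 20·3.2 − 3·17.65 = 133.05; x_2* = 3 + 0.75·133.05/17.65 = 8.6537.

x_2* = 8.6537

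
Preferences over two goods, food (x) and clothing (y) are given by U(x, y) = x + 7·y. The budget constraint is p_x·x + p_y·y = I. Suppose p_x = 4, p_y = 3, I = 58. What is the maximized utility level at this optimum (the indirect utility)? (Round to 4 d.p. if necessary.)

V = 135.3333

Perfect substitutes: compare marginal utility per dollar. 1/p_x vs 7/p_y → 0.25 vs 2.3333.
y gives more utility per dollar, so spend all income on y: y* = I/p_y, x* = 0.
Numerically: x* = 0, y* = 19.3333.
Utility at the optimum: U(0, 19.3333) = 135.3333.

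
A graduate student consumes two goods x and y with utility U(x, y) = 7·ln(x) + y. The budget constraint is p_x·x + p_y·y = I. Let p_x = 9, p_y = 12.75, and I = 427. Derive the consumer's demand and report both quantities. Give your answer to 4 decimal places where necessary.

Set MRS = p_x/p_y: (7/x)/1 = p_x/p_y.
So x*(p_x,p_y) = 7·p_y/p_x, independent of income; and y* = (I − 7·p_y)/p_y.
At the given prices: x* = 7·12.75/9 = 9.9167, and y* = 26.4902.

x* = 9.9167, y* = 26.4902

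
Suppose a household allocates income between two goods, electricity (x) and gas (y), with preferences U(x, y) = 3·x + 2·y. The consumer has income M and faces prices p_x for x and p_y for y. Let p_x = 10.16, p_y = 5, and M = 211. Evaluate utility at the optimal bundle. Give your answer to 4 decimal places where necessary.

Linear utility — the consumer picks whichever good has higher MU/price: 3/10.16 = 0.2953 vs 2/5 = 0.4.
y gives more utility per dollar, so spend all income on y: y* = M/p_y, x* = 0.
Numerically: x* = 0, y* = 42.2.
Utility at the optimum: U(0, 42.2) = 84.4.

V = 84.4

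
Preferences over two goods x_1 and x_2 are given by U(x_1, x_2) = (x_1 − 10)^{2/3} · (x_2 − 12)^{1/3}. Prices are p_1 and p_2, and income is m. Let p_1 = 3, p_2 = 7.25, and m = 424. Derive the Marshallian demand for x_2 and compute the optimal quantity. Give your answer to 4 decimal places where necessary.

MRS = 2·(x_2−12)/(x_1−10). Tangency with p_1/p_2 gives x_2−12 = (1/2)·(p_1/p_2)·(x_1−10).
After buying the subsistence bundle (10, 12), a share 2/3 of the remaining income goes to x_1: x_1* = 10 + 2/3·(m − 10p_1 − 12p_2)/p_1.
Discretionary income = 424 − 10·3 − 12·7.25 = 307; x_2* = 12 + 1/3·307/7.25 = 26.1149.

x_2* = 26.1149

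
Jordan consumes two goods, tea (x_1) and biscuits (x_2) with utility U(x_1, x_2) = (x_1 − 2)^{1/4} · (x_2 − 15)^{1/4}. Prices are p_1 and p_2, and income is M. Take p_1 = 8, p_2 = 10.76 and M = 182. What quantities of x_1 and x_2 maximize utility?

x_1* = 2.2875, x_2* = 15.2138

Let x_1' = x_1−2, x_2' = x_2−15. MRS = x_2'/x_1' = p_1/p_2.
Substituting into the budget: x_1* = 2 + 0.5·(M − 2·p_1 − 15·p_2)/p_1, and x_2* = 15 + 0.5·(…)/p_2.
Discretionary income = 182 − 2·8 − 15·10.76 = 4.6; x_1* = 2 + 0.5·4.6/8 = 2.2875; x_2* = 15 + 0.5·4.6/10.76 = 15.2138.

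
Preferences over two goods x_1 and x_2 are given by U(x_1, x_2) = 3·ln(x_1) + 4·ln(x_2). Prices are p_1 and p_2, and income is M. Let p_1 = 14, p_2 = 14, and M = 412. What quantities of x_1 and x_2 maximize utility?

MU_x_1/MU_x_2 = (3·x_2)/(4·x_1); tangency sets this equal to p_1/p_2.
So 3·p_2·x_2 = 4·p_1·x_1; combined with the budget, a share 3/7 of income goes to x_1.
Demand: x_1*(p_1,p_2,M) = 3/7·M/p_1 and x_2* = 4/7·M/p_2.
At p_1=14, p_2=14, M=412: x_1* = 3/7·412/14 = 12.6122, x_2* = 16.8163.

x_1* = 12.6122, x_2* = 16.8163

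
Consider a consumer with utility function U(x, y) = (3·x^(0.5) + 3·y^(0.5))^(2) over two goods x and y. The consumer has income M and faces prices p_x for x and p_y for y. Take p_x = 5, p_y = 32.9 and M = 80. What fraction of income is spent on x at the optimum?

share on x = 0.8681

From the CES first-order condition, (y/x)^(0.5) = p_x/p_y.
Solve for the ratio: y/x = [p_x/p_y]^(2).
With the ratio pinned down, the budget gives x* = M/(p_x + p_y·(y/x)) and y* = (y/x)·x*.
Numerically y/x = 0.023097, so x* = 80/(5 + 32.9·0.023097) = 13.8892 and y* = 0.023097·13.8892 = 0.3208.
Expenditure on x: 5·13.8892 = 69.4459; share = 0.8681.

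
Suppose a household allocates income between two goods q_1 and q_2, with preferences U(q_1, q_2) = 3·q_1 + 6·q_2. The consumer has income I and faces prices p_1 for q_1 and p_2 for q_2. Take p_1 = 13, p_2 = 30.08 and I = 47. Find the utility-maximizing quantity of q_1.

q_1* = 3.6154

Numerically: q_1* = 3.6154, q_2* = 0.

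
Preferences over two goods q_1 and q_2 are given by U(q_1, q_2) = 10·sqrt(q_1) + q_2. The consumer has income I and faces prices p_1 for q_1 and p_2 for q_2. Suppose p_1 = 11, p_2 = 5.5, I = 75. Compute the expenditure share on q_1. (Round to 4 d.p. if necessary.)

Utility is quasi-linear in q_2; the FOC for q_1 is 5/√q_1 = p_1/p_2.
Solve: √q_1 = 5·p_2/p_1, so q_1*(p_1,p_2) = (5·p_2/p_1)², and q_2* = (I − p_1·q_1*)/p_2.
Plugging in: q_1* = (5·5.5/11)² = 6.25, q_2* = 1.1364.
Expenditure on q_1: 11·6.25 = 68.75; share = 0.9167.

share on q_1 = 0.9167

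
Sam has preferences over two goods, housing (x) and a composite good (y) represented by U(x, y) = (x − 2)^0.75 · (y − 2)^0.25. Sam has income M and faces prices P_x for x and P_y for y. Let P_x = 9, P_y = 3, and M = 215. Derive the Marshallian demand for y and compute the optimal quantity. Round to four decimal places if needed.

MRS = 3·(y−2)/(x−2). Tangency with P_x/P_y gives y−2 = (1/3)·(P_x/P_y)·(x−2).
Substituting into the budget: x* = 2 + 0.75·(M − 2·P_x − 2·P_y)/P_x, and y* = 2 + 0.25·(…)/P_y.
Discretionary income = 215 − 2·9 − 2·3 = 191; y* = 2 + 0.25·191/3 = 17.9167.

y* = 17.9167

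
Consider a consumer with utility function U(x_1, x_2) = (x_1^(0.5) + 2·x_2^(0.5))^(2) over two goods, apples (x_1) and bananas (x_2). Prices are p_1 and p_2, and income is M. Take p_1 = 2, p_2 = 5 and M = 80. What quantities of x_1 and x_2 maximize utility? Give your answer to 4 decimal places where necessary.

With the ratio pinned down, the budget gives x_1* = M/(p_1 + p_2·(x_2/x_1)) and x_2* = (x_2/x_1)·x_1*.
Numerically x_2/x_1 = 0.64, so x_1* = 80/(2 + 5·0.64) = 15.3846 and x_2* = 0.64·15.3846 = 9.8462.

x_1* = 15.3846, x_2* = 9.8462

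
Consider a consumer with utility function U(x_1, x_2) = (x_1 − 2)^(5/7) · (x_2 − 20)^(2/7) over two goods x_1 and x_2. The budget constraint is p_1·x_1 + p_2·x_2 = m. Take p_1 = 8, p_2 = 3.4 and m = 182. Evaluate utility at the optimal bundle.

V = 8.5997

This is Cobb-Douglas in (x_1−2, x_2−20): tangency gives 5/7·p_2·(x_2−20) = 2/7·p_1·(x_1−2).
After buying the subsistence bundle (2, 20), a share 5/7 of the remaining income goes to x_1: x_1* = 2 + 5/7·(m − 2p_1 − 20p_2)/p_1.
Discretionary income = 182 − 2·8 − 20·3.4 = 98; x_1* = 2 + 5/7·98/8 = 10.75; x_2* = 20 + 2/7·98/3.4 = 28.2353.
Utility at the optimum: U(10.75, 28.2353) = 8.5997.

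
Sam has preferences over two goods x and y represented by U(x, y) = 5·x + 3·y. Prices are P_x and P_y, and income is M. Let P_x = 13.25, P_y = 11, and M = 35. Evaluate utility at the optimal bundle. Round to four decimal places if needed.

V = 13.2075

Perfect substitutes: compare marginal utility per dollar. 5/P_x vs 3/P_y → 0.3774 vs 0.2727.
x gives more utility per dollar, so spend all income on x: x* = M/P_x, y* = 0.
Numerically: x* = 2.6415, y* = 0.
Utility at the optimum: U(2.6415, 0) = 13.2075.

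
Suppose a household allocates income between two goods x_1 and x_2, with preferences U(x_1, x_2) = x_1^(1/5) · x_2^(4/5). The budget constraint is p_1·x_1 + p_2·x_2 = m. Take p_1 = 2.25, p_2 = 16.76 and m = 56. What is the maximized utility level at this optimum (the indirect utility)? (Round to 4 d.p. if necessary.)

V = 3.027

MU_x_1/MU_x_2 = (0.2·x_2)/(0.8·x_1); tangency sets this equal to p_1/p_2.
So 0.2·p_2·x_2 = 0.8·p_1·x_1; combined with the budget, a share 0.2 of income goes to x_1.
Demand: x_1*(p_1,p_2,m) = 0.2·m/p_1 and x_2* = 0.8·m/p_2.
At p_1=2.25, p_2=16.76, m=56: x_1* = 0.2·56/2.25 = 4.9778, x_2* = 2.673.
Utility at the optimum: U(4.9778, 2.673) = 3.027.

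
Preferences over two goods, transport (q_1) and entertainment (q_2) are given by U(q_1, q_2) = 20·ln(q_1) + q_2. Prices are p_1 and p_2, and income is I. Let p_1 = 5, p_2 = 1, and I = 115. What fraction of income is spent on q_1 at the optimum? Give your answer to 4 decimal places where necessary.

share on q_1 = 0.1739

MU_q_1 = 20/q_1, MU_q_2 = 1. Tangency: 20/q_1 = p_1/p_2.
So q_1*(p_1,p_2) = 20·p_2/p_1, independent of income; and q_2* = (I − 20·p_2)/p_2.
At the given prices: q_1* = 20·1/5 = 4, and q_2* = 95.
Expenditure on q_1: 5·4 = 20; share = 0.1739.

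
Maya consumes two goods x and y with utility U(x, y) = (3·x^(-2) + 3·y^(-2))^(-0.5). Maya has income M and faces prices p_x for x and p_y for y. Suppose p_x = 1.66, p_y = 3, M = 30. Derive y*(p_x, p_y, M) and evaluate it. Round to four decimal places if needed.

MRS = MU_x/MU_y = (y/x)^(3). Set equal to p_x/p_y.
Solve for the ratio: y/x = [p_x/p_y]^(1/3).
Substitute y = (y/x)·x into the budget: x* = M/(p_x + p_y·(y/x)).
Numerically y/x = 0.820973, so x* = 30/(1.66 + 3·0.820973) = 7.2764 and y* = 0.820973·7.2764 = 5.9737.

y* = 5.9737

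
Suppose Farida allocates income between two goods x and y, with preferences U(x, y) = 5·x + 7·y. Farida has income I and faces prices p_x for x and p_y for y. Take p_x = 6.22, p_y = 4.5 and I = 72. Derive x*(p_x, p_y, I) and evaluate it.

x* = 0

Linear utility — the consumer picks whichever good has higher MU/price: 5/6.22 = 0.8039 vs 7/4.5 = 1.5556.
y gives more utility per dollar, so spend all income on y: y* = I/p_y, x* = 0.
Numerically: x* = 0, y* = 16.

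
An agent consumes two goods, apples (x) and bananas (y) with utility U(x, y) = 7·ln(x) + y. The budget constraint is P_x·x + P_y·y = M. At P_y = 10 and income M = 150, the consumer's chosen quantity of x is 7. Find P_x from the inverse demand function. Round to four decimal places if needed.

P_x = 10

MU_x = 7/x, MU_y = 1. Tangency: 7/x = P_x/P_y.
So x*(P_x,P_y) = 7·P_y/P_x, independent of income; and y* = (M − 7·P_y)/P_y.
Set x* = 7 in the demand function and solve for P_x: P_x = 10.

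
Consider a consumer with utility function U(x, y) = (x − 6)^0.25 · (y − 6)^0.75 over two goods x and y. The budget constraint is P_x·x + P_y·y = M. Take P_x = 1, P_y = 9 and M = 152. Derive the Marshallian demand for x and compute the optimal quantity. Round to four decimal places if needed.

x* = 29

MRS = (1/3)·(y−6)/(x−6). Tangency with P_x/P_y gives y−6 = 3·(P_x/P_y)·(x−6).
Substituting into the budget: x* = 6 + 0.25·(M − 6·P_x − 6·P_y)/P_x, and y* = 6 + 0.75·(…)/P_y.
Discretionary income = 152 − 6·1 − 6·9 = 92; x* = 6 + 0.25·92/1 = 29.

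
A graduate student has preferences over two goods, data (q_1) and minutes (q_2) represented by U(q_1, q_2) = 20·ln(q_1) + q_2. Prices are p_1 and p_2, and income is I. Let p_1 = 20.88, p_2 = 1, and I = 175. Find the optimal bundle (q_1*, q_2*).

Set MRS = p_1/p_2: (20/q_1)/1 = p_1/p_2.
So q_1*(p_1,p_2) = 20·p_2/p_1, independent of income; and q_2* = (I − 20·p_2)/p_2.
At the given prices: q_1* = 20·1/20.88 = 0.9579, and q_2* = 155.

q_1* = 0.9579, q_2* = 155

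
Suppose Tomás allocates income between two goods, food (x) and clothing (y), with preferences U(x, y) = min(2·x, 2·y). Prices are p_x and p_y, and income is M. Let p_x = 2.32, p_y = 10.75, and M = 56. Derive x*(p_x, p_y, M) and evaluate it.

x* = 4.2846

With perfect complements, no substitution: consume in ratio x:y = 2:2.
Budget: p_x·x + p_y·x = M, so (2·p_x + 2·p_y)·x = 2·M.
Demand: x*(p_x,p_y,M) = 2·M/(2·p_x + 2·p_y), y* = 2·M/(2·p_x + 2·p_y).
Here 2·2.32 + 2·10.75 = 26.14, giving x* = 4.2846.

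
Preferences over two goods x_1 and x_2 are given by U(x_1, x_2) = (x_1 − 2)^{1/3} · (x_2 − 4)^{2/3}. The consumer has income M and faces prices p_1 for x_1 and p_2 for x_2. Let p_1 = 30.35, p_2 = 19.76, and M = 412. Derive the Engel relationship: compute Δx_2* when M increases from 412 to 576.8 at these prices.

Discretionary income = 412 − 2·30.35 − 4·19.76 = 272.26; x_2* = 4 + 2/3·272.26/19.76 = 13.1856.
At M' = 576.8: x_2* = 18.7456. Change: 18.7456 − 13.1856 = 5.5601.

Δx_2* = 5.5601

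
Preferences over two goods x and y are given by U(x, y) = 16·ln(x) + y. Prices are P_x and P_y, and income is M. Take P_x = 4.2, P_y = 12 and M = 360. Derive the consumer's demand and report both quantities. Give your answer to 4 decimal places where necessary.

x* = 45.7143, y* = 14

Set MRS = P_x/P_y: (16/x)/1 = P_x/P_y.
So x*(P_x,P_y) = 16·P_y/P_x, independent of income; and y* = (M − 16·P_y)/P_y.
At the given prices: x* = 16·12/4.2 = 45.7143, and y* = 14.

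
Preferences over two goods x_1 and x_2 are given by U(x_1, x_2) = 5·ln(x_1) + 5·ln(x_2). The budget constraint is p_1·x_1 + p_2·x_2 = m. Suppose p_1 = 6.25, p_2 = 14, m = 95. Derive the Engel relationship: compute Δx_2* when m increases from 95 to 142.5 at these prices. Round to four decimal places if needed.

Δx_2* = 1.6964

Tangency: MRS = x_2/x_1 = p_1/p_2.
So 5·p_2·x_2 = 5·p_1·x_1; combined with the budget, a share 0.5 of income goes to x_1.
Demand: x_1*(p_1,p_2,m) = 0.5·m/p_1 and x_2* = 0.5·m/p_2.
At p_1=6.25, p_2=14, m=95: x_2* = 0.5·95/14 = 3.3929.
At m' = 142.5: x_2* = 5.0893. Change: 5.0893 − 3.3929 = 1.6964.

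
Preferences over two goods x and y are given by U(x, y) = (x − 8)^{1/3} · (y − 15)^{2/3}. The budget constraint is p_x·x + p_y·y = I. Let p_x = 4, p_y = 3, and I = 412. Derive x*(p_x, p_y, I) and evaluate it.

MRS = (1/2)·(y−15)/(x−8). Tangency with p_x/p_y gives y−15 = 2·(p_x/p_y)·(x−8).
Substituting into the budget: x* = 8 + 1/3·(I − 8·p_x − 15·p_y)/p_x, and y* = 15 + 2/3·(…)/p_y.
Discretionary income = 412 − 8·4 − 15·3 = 335; x* = 8 + 1/3·335/4 = 35.9167.

x* = 35.9167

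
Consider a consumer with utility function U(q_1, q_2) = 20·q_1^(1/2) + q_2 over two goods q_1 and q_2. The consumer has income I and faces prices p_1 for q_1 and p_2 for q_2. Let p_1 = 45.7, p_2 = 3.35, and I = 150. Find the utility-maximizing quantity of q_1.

Set MRS = p_1/p_2: 10·q_1^(−1/2) = p_1/p_2.
Solve: √q_1 = 10·p_2/p_1, so q_1*(p_1,p_2) = (10·p_2/p_1)², and q_2* = (I − p_1·q_1*)/p_2.
Plugging in: q_1* = (10·3.35/45.7)² = 0.5373.

q_1* = 0.5373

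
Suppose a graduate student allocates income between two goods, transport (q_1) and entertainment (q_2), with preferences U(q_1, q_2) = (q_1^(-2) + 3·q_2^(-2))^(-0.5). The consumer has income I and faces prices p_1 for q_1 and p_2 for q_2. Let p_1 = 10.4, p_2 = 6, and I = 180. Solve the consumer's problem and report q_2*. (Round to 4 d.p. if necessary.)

MRS = MU_q_1/MU_q_2 = (1/3)·(q_2/q_1)^(3). Set equal to p_1/p_2.
Hence q_2/q_1 = (3·p_1/p_2)^(1/(3)), i.e. raised to the 1/3 power.
With the ratio pinned down, the budget gives q_1* = I/(p_1 + p_2·(q_2/q_1)) and q_2* = (q_2/q_1)·q_1*.
Numerically q_2/q_1 = 1.732478, so q_1* = 180/(10.4 + 6·1.732478) = 8.656 and q_2* = 1.732478·8.656 = 14.9963.

q_2* = 14.9963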